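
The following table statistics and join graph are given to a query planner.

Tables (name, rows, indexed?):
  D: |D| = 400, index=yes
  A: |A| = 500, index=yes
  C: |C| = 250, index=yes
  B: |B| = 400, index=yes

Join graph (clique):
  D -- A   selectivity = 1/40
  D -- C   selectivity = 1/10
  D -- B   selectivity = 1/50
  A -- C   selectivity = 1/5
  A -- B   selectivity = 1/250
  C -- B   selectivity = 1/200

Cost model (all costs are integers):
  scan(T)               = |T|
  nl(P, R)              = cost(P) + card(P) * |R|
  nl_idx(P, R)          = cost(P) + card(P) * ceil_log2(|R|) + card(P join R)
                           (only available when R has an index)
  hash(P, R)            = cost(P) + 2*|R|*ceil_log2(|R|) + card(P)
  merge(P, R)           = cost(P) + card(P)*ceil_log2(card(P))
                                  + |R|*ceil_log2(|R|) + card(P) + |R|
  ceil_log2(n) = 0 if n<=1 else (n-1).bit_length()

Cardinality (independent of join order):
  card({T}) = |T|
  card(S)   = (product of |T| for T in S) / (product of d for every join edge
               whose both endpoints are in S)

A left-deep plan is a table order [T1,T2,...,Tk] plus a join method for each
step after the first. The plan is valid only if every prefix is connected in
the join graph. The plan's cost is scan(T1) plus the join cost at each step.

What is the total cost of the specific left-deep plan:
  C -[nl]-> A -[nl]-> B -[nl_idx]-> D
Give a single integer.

10127054

step 1: scan C: cost=250, card=250
step 2: join A via nl
    card(P join A) = 250*500/(5) = 25000
    cost = 250 + 250*500 = 125250
step 3: join B via nl
    card(P join B) = 25000*400/(250*200) = 200
    cost = 125250 + 25000*400 = 10125250
step 4: join D via nl_idx
    card(P join D) = 200*400/(40*10*50) = 4
    cost = 10125250 + 200*9 + 4 = 10127054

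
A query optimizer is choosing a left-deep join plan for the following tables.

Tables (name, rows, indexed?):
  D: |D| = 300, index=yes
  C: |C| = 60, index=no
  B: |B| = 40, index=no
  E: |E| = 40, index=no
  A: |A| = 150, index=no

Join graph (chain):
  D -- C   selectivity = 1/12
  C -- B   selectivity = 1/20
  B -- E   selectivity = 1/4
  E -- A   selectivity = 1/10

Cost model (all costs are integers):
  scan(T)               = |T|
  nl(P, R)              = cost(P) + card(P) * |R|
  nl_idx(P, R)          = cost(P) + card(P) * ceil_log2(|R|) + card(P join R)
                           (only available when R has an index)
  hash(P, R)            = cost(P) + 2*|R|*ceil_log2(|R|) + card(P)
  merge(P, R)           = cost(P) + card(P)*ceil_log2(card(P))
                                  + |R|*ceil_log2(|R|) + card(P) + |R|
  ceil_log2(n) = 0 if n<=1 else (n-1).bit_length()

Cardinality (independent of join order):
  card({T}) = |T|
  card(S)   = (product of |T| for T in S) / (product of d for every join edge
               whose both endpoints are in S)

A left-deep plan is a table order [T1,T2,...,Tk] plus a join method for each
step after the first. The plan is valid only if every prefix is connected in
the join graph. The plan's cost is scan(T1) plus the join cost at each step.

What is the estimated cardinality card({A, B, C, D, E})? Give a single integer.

450000

Tables in S: A(150), B(40), C(60), D(300), E(40)
Edges inside S: D-C(d=12), C-B(d=20), B-E(d=4), E-A(d=10)
numerator = 150 * 40 * 60 * 300 * 40 = 4320000000
denominator = 12 * 20 * 4 * 10 = 9600
card(S) = 4320000000 / 9600 = 450000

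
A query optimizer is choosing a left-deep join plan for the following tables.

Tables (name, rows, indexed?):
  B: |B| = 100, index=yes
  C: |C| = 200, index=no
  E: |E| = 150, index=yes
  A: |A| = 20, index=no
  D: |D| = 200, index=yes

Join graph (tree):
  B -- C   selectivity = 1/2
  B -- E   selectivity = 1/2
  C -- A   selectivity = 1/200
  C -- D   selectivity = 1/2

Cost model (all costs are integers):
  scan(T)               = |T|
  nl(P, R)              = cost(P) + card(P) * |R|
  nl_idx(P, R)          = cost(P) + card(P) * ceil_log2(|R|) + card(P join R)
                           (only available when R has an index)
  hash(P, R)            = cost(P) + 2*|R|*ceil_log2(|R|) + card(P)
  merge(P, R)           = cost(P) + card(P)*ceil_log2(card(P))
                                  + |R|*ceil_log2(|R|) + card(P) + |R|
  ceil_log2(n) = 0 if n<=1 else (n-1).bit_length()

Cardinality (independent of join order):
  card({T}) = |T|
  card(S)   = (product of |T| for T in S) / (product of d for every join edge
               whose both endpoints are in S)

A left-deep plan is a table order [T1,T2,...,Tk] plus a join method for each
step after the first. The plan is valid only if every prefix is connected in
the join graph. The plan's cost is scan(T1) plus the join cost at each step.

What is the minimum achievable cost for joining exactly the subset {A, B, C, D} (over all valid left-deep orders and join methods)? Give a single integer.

Selinger DP over subsets of {A,B,C,D}:
  {B}: scan cost=100, card=100
  {C}: scan cost=200, card=200
  {A}: scan cost=20, card=20
  {D}: scan cost=200, card=200
  {BC}: card=10000; try (B,hash)→1800, (C,merge)→2700, (B,merge)→2800, (C,hash)→3400, (B,nl_idx)→11600, (C,nl)→20100 …(+1); best=1800 via (B,hash)
  {AC}: card=20; try (A,hash)→600, (C,merge)→1940, (A,merge)→2120, (C,hash)→3240, (C,nl)→4020, (A,nl)→4200; best=600 via (A,hash)
  {CD}: card=20000; try (D,hash)→3600, (C,hash)→3600, (D,merge)→3800, (C,merge)→3800, (D,nl_idx)→21800, (D,nl)→40200 …(+1); best=3600 via (D,hash)
  {ABC}: card=1000; try (B,merge)→1520, (B,nl_idx)→1740, (B,hash)→2020, (B,nl)→2600, (A,hash)→12000, (A,merge)→151920 …(+1); best=1520 via (B,merge)
  {BCD}: card=1000000; try (D,hash)→15000, (B,hash)→25000, (D,merge)→153600, (B,merge)→324400, (D,nl_idx)→1081800, (B,nl_idx)→1143600 …(+2); best=15000 via (D,hash)
  {ACD}: card=2000; try (D,merge)→2520, (D,nl_idx)→2760, (D,hash)→3820, (D,nl)→4600, (A,hash)→23800, (A,merge)→323720 …(+1); best=2520 via (D,merge)
  {ABCD}: card=100000; try (D,hash)→5720, (B,hash)→5920, (D,merge)→14320, (B,merge)→27320, (D,nl_idx)→109520, (B,nl_idx)→116520 …(+5); best=5720 via (D,hash)

5720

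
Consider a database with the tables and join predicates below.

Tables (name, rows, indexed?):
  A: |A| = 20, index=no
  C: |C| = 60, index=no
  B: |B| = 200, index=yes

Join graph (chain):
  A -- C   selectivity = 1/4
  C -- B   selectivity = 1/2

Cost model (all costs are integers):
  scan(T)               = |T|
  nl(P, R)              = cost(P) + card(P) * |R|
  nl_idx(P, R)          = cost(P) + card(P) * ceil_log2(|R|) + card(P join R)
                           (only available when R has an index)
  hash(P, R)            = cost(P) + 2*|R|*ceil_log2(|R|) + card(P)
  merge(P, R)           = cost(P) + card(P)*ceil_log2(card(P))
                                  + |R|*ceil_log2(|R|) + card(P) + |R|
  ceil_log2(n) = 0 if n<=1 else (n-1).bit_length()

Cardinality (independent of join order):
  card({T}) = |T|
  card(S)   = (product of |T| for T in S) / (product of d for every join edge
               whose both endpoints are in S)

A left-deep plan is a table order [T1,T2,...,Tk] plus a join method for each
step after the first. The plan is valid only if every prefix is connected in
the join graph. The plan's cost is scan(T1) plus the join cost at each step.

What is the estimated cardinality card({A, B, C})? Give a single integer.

30000

Tables in S: A(20), B(200), C(60)
Edges inside S: A-C(d=4), C-B(d=2)
numerator = 20 * 200 * 60 = 240000
denominator = 4 * 2 = 8
card(S) = 240000 / 8 = 30000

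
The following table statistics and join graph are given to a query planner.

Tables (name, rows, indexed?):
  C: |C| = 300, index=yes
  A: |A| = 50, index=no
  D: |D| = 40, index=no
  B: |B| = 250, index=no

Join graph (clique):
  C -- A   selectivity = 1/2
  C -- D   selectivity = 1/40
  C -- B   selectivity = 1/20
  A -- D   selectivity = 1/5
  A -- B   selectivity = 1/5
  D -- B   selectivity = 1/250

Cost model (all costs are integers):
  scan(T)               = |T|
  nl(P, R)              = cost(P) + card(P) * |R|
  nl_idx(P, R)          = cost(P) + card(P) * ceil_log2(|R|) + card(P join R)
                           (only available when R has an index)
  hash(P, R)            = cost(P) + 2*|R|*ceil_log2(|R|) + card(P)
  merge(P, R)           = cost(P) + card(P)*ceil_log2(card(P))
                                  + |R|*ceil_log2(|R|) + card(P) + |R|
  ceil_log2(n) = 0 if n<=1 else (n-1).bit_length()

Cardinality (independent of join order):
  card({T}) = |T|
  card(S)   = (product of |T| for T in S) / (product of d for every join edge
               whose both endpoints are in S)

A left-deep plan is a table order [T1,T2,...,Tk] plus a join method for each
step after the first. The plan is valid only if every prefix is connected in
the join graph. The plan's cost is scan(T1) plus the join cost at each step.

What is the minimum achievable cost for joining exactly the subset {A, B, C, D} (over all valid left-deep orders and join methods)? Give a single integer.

1780

Selinger DP over subsets of {A,B,C,D}:
  {C}: scan cost=300, card=300
  {A}: scan cost=50, card=50
  {D}: scan cost=40, card=40
  {B}: scan cost=250, card=250
  {AC}: card=7500; try (A,hash)→1200, (C,merge)→3400, (A,merge)→3650, (C,hash)→5500, (C,nl_idx)→8000, (C,nl)→15050 …(+1); best=1200 via (A,hash)
  {CD}: card=300; try (C,nl_idx)→700, (D,hash)→1080, (C,merge)→3320, (D,merge)→3580, (C,hash)→5480, (C,nl)→12040 …(+1); best=700 via (C,nl_idx)
  {BC}: card=3750; try (B,hash)→4600, (C,merge)→5500, (B,merge)→5550, (C,hash)→5900, (C,nl_idx)→6250, (C,nl)→75250 …(+1); best=4600 via (B,hash)
  {AD}: card=400; try (D,hash)→580, (A,merge)→670, (D,merge)→680, (A,hash)→680, (A,nl)→2040, (D,nl)→2050; best=580 via (D,hash)
  {AB}: card=2500; try (A,hash)→1100, (B,merge)→2650, (A,merge)→2850, (B,hash)→4100, (B,nl)→12550, (A,nl)→12750; best=1100 via (A,hash)
  {BD}: card=40; try (D,hash)→980, (B,merge)→2570, (D,merge)→2780, (B,hash)→4080, (B,nl)→10040, (D,nl)→10250; best=980 via (D,hash)
  {ACD}: card=1500; try (A,hash)→1600, (A,merge)→4050, (C,nl_idx)→5680, (C,hash)→6380, (C,merge)→7580, (D,hash)→9180 …(+4); best=1600 via (A,hash)
  {ABC}: card=18750; try (A,hash)→8950, (C,hash)→9000, (B,hash)→12700, (C,merge)→36600, (C,nl_idx)→42350, (A,merge)→53700 …(+4); best=8950 via (A,hash)
  {BCD}: card=15; try (C,nl_idx)→1355, (C,merge)→4260, (B,hash)→5000, (B,merge)→5950, (C,hash)→6420, (D,hash)→8830 …(+4); best=1355 via (C,nl_idx)
  {ABD}: card=80; try (A,merge)→1610, (A,hash)→1620, (A,nl)→2980, (D,hash)→4080, (B,hash)→4980, (B,merge)→6830 …(+3); best=1610 via (A,merge)
  {ABCD}: card=15; try (A,merge)→1780, (A,hash)→1970, (A,nl)→2105, (C,nl_idx)→2345, (C,merge)→5250, (C,hash)→7090 …(+7); best=1780 via (A,merge)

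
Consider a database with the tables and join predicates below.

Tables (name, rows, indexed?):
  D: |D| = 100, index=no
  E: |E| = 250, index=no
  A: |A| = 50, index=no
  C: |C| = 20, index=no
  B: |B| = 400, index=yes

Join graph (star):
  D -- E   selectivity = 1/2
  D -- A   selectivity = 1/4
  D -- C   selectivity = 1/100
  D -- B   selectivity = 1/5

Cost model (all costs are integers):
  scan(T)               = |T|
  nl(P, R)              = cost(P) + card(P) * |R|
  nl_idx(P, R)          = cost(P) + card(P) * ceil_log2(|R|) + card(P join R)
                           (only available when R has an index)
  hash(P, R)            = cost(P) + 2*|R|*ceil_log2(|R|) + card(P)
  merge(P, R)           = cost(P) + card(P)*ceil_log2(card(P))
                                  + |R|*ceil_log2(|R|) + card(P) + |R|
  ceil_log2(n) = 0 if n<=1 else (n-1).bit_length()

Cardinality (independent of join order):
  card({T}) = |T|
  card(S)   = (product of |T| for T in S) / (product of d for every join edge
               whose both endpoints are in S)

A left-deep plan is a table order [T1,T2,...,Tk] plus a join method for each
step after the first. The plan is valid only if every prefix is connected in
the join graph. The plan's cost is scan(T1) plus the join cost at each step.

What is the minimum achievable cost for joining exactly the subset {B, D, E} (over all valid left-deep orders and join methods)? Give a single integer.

Selinger DP over subsets of {B,D,E}:
  {D}: scan cost=100, card=100
  {E}: scan cost=250, card=250
  {B}: scan cost=400, card=400
  {DE}: card=12500; try (D,hash)→1900, (E,merge)→3150, (D,merge)→3300, (E,hash)→4200, (E,nl)→25100, (D,nl)→25250; best=1900 via (D,hash)
  {BD}: card=8000; try (D,hash)→2200, (B,merge)→4900, (D,merge)→5200, (B,hash)→7400, (B,nl_idx)→9000, (B,nl)→40100 …(+1); best=2200 via (D,hash)
  {BDE}: card=1000000; try (E,hash)→14200, (B,hash)→21600, (E,merge)→116450, (B,merge)→193400, (B,nl_idx)→1114400, (E,nl)→2002200 …(+1); best=14200 via (E,hash)

14200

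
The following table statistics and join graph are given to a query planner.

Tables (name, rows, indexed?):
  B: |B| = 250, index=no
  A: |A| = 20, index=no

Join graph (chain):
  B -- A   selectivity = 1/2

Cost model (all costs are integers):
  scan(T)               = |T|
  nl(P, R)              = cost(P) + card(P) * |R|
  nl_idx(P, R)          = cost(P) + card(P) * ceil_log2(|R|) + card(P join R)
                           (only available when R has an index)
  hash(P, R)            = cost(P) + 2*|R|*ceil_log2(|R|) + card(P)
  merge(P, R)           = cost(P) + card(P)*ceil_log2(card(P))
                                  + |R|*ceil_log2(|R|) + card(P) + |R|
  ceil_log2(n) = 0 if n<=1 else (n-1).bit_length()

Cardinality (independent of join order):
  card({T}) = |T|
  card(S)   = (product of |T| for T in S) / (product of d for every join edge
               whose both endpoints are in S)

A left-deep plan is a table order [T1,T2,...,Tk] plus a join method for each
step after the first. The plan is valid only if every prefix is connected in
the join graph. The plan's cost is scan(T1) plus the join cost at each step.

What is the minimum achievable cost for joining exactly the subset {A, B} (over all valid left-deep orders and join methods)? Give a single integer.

Selinger DP over subsets of {A,B}:
  {B}: scan cost=250, card=250
  {A}: scan cost=20, card=20
  {AB}: card=2500; try (A,hash)→700, (B,merge)→2390, (A,merge)→2620, (B,hash)→4040, (B,nl)→5020, (A,nl)→5250; best=700 via (A,hash)

700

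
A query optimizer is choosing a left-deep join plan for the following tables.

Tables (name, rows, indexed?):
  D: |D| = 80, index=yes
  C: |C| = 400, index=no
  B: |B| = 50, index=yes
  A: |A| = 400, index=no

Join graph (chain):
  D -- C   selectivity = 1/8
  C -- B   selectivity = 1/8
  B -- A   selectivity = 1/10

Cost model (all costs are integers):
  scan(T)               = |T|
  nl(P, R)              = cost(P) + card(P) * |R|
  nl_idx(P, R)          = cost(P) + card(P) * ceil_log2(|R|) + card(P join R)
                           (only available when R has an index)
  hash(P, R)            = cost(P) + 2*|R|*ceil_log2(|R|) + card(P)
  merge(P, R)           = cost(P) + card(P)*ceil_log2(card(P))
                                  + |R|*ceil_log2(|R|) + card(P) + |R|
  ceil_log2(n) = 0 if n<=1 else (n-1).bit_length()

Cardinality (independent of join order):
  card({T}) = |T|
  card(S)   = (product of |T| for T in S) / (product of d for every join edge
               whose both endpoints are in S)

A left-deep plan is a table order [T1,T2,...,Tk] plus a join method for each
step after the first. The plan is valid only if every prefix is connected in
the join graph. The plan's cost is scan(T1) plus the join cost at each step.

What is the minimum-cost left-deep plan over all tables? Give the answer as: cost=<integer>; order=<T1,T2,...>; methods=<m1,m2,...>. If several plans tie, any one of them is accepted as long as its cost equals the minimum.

Selinger DP (subsets sized 1..n):
  {D}: scan cost=80, card=80
  {C}: scan cost=400, card=400
  {B}: scan cost=50, card=50
  {A}: scan cost=400, card=400
  {CD}: card=4000; try (D,hash)→1920, (C,merge)→4720, (D,merge)→5040, (D,nl_idx)→7200, (C,hash)→7360, (C,nl)→32080 …(+1); best=1920 via (D,hash)
  {BC}: card=2500; try (B,hash)→1400, (C,merge)→4400, (B,merge)→4750, (B,nl_idx)→5300, (C,hash)→7300, (C,nl)→20050 …(+1); best=1400 via (B,hash)
  {AB}: card=2000; try (B,hash)→1400, (A,merge)→4400, (B,merge)→4750, (B,nl_idx)→4800, (A,hash)→7300, (A,nl)→20050 …(+1); best=1400 via (B,hash)
  {BCD}: card=25000; try (D,hash)→5020, (B,hash)→6520, (D,merge)→34540, (D,nl_idx)→43900, (B,nl_idx)→50920, (B,merge)→54270 …(+2); best=5020 via (D,hash)
  {ABC}: card=100000; try (C,hash)→10600, (A,hash)→11100, (C,merge)→29400, (A,merge)→37900, (C,nl)→801400, (A,nl)→1001400; best=10600 via (C,hash)
  {ABCD}: card=1000000; try (A,hash)→37220, (D,hash)→111720, (A,merge)→409020, (D,nl_idx)→1710600, (D,merge)→1811240, (D,nl)→8010600 …(+1); best=37220 via (A,hash)

cost=37220; order=C,B,D,A; methods=hash,hash,hash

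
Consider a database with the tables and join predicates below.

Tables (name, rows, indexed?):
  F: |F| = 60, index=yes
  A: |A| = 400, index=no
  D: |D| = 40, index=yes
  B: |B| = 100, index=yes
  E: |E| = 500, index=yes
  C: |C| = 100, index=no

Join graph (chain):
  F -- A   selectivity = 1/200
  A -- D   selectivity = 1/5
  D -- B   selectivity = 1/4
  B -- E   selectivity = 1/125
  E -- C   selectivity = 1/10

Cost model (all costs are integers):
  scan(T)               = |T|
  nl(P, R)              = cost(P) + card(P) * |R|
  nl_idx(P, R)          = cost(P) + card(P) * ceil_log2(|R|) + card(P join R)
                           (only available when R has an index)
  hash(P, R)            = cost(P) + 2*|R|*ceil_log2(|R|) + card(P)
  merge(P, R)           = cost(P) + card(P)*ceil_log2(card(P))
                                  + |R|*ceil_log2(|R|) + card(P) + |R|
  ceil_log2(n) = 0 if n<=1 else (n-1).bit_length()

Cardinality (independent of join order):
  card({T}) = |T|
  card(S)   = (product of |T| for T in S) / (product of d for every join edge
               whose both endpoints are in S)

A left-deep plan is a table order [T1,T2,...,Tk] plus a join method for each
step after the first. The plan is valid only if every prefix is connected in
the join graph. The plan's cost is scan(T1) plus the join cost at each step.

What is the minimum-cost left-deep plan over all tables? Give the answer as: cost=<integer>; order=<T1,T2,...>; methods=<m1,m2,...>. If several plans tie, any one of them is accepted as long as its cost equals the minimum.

cost=134880; order=A,F,D,B,E,C; methods=hash,hash,hash,hash,hash

Selinger DP (subsets sized 1..n):
  {F}: scan cost=60, card=60
  {A}: scan cost=400, card=400
  {D}: scan cost=40, card=40
  {B}: scan cost=100, card=100
  {E}: scan cost=500, card=500
  {C}: scan cost=100, card=100
  {AF}: card=120; try (F,hash)→1520, (F,nl_idx)→2920, (A,merge)→4480, (F,merge)→4820, (A,hash)→7320, (A,nl)→24060 …(+1); best=1520 via (F,hash)
  {AD}: card=3200; try (D,hash)→1280, (A,merge)→4320, (D,merge)→4680, (D,nl_idx)→6000, (A,hash)→7280, (A,nl)→16040 …(+1); best=1280 via (D,hash)
  {BD}: card=1000; try (D,hash)→680, (B,merge)→1120, (D,merge)→1180, (B,nl_idx)→1320, (B,hash)→1480, (D,nl_idx)→1700 …(+2); best=680 via (D,hash)
  {BE}: card=400; try (E,nl_idx)→1400, (B,hash)→2400, (B,nl_idx)→4400, (E,merge)→5900, (B,merge)→6300, (E,hash)→9200 …(+2); best=1400 via (E,nl_idx)
  {CE}: card=5000; try (C,hash)→2400, (E,merge)→5900, (E,nl_idx)→6000, (C,merge)→6300, (E,hash)→9200, (E,nl)→50100 …(+1); best=2400 via (C,hash)
  {ADF}: card=960; try (D,hash)→2120, (D,merge)→2760, (D,nl_idx)→3200, (F,hash)→5200, (D,nl)→6320, (F,nl_idx)→21440 …(+2); best=2120 via (D,hash)
  {ABD}: card=80000; try (B,hash)→5880, (A,hash)→8880, (A,merge)→15680, (B,merge)→43680, (B,nl_idx)→103680, (B,nl)→321280 …(+1); best=5880 via (B,hash)
  {BDE}: card=4000; try (D,hash)→2280, (D,merge)→5680, (D,nl_idx)→7800, (E,hash)→10680, (E,nl_idx)→13680, (E,merge)→16680 …(+2); best=2280 via (D,hash)
  {BCE}: card=4000; try (C,hash)→3200, (C,merge)→6200, (B,hash)→8800, (C,nl)→41400, (B,nl_idx)→41400, (B,merge)→73200 …(+1); best=3200 via (C,hash)
  {ABDF}: card=24000; try (B,hash)→4480, (B,merge)→13480, (B,nl_idx)→32840, (F,hash)→86600, (B,nl)→98120, (F,nl_idx)→509880 …(+2); best=4480 via (B,hash)
  {ABDE}: card=320000; try (A,hash)→13480, (A,merge)→58280, (E,hash)→94880, (E,nl_idx)→1045880, (E,merge)→1450880, (A,nl)→1602280 …(+1); best=13480 via (A,hash)
  {BCDE}: card=40000; try (D,hash)→7680, (C,hash)→7680, (C,merge)→55080, (D,merge)→55480, (D,nl_idx)→67200, (D,nl)→163200 …(+1); best=7680 via (D,hash)
  {ABDEF}: card=96000; try (E,hash)→37480, (E,nl_idx)→316480, (F,hash)→334200, (E,merge)→393480, (F,nl_idx)→2029480, (F,merge)→6413900 …(+2); best=37480 via (E,hash)
  {ABCDE}: card=3200000; try (A,hash)→54880, (C,hash)→334880, (A,merge)→691680, (C,merge)→6414280, (A,nl)→16007680, (C,nl)→32013480; best=54880 via (A,hash)
  {ABCDEF}: card=960000; try (C,hash)→134880, (C,merge)→1766280, (F,hash)→3255600, (C,nl)→9637480, (F,nl_idx)→20214880, (F,merge)→73655300 …(+1); best=134880 via (C,hash)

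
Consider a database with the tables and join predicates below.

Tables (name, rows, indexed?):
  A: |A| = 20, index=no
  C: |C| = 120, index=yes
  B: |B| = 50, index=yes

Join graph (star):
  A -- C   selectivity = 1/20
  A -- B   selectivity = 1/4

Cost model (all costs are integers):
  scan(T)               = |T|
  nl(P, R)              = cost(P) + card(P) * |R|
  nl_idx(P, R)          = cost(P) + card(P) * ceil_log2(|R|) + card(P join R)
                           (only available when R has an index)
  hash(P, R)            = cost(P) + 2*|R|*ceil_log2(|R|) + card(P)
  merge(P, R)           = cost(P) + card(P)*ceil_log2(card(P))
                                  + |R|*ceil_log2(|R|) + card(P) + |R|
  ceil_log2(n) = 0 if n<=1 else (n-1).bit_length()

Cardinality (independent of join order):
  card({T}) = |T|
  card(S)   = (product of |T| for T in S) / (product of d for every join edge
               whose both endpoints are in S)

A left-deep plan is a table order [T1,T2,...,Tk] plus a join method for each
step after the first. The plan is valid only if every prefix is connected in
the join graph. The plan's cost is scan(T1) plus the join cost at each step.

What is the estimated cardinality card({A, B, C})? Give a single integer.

1500

Tables in S: A(20), B(50), C(120)
Edges inside S: A-C(d=20), A-B(d=4)
numerator = 20 * 50 * 120 = 120000
denominator = 20 * 4 = 80
card(S) = 120000 / 80 = 1500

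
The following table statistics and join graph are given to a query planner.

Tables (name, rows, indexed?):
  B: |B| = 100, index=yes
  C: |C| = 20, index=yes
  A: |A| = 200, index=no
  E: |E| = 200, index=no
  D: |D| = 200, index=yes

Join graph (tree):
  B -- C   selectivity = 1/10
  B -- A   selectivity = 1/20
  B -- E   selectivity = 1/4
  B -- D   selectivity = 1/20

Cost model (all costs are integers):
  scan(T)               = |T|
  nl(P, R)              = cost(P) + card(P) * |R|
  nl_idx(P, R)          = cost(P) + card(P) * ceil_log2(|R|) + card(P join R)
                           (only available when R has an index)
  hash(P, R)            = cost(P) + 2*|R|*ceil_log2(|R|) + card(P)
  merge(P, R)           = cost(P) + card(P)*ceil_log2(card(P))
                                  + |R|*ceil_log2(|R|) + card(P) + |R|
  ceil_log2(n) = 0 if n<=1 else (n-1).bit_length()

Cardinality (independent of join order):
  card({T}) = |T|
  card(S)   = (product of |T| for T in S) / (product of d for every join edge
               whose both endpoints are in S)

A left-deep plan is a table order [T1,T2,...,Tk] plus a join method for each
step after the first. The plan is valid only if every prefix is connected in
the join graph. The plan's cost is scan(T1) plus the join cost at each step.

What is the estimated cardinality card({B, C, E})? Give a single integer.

Tables in S: B(100), C(20), E(200)
Edges inside S: B-C(d=10), B-E(d=4)
numerator = 100 * 20 * 200 = 400000
denominator = 10 * 4 = 40
card(S) = 400000 / 40 = 10000

10000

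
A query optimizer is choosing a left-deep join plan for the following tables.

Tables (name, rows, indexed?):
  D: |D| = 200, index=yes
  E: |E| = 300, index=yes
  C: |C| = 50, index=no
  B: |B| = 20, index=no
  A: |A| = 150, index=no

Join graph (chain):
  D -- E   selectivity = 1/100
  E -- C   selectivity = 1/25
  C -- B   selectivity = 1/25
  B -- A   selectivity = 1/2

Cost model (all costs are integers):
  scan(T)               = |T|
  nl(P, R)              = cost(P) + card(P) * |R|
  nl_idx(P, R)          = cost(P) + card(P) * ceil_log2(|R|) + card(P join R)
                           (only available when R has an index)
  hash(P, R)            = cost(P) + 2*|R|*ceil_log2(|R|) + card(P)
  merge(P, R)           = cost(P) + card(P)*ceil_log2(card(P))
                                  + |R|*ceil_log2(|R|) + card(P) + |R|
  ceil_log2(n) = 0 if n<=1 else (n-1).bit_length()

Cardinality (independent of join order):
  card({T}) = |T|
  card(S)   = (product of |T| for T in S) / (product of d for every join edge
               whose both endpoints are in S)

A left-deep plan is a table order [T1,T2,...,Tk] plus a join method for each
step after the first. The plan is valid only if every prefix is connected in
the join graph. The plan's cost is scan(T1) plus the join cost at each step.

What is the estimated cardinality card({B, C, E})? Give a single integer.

Tables in S: B(20), C(50), E(300)
Edges inside S: E-C(d=25), C-B(d=25)
numerator = 20 * 50 * 300 = 300000
denominator = 25 * 25 = 625
card(S) = 300000 / 625 = 480

480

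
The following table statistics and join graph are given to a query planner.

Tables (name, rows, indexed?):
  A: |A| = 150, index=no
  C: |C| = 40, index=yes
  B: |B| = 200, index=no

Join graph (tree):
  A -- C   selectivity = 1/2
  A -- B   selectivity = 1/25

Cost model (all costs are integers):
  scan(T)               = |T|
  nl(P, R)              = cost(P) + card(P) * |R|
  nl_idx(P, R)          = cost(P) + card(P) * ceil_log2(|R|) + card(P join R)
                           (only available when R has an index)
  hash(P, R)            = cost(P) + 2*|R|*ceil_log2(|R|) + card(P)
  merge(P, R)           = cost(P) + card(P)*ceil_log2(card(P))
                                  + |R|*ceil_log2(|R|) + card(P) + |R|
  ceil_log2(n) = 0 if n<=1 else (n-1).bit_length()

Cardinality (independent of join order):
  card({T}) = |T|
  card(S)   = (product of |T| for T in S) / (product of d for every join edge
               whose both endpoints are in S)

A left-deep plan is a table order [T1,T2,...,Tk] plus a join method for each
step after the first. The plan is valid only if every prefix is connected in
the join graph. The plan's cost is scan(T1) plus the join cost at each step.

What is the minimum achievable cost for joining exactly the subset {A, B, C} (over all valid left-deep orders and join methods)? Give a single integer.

Selinger DP over subsets of {A,B,C}:
  {A}: scan cost=150, card=150
  {C}: scan cost=40, card=40
  {B}: scan cost=200, card=200
  {AC}: card=3000; try (C,hash)→780, (A,merge)→1670, (C,merge)→1780, (A,hash)→2480, (C,nl_idx)→4050, (A,nl)→6040 …(+1); best=780 via (C,hash)
  {AB}: card=1200; try (A,hash)→2800, (B,merge)→3300, (A,merge)→3350, (B,hash)→3500, (B,nl)→30150, (A,nl)→30200; best=2800 via (A,hash)
  {ABC}: card=24000; try (C,hash)→4480, (B,hash)→6980, (C,merge)→17480, (C,nl_idx)→34000, (B,merge)→41580, (C,nl)→50800 …(+1); best=4480 via (C,hash)

4480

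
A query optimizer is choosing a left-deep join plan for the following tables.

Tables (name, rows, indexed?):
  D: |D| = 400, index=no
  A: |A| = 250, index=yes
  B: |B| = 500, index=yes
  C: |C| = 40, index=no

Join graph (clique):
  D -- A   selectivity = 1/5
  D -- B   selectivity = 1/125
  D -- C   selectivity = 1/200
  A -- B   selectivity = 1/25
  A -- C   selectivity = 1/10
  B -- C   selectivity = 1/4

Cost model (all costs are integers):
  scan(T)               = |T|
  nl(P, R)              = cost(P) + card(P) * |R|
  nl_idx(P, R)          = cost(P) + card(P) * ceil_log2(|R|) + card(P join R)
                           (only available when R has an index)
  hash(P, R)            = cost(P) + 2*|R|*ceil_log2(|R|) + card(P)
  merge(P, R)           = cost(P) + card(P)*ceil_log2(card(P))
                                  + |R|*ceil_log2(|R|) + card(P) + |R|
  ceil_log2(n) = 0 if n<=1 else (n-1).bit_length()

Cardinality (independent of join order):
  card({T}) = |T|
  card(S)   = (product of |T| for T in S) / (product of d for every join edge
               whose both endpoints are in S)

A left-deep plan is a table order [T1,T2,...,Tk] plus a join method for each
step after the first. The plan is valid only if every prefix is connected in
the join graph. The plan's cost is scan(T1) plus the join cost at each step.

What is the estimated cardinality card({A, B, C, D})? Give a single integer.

Tables in S: A(250), B(500), C(40), D(400)
Edges inside S: D-A(d=5), D-B(d=125), D-C(d=200), A-B(d=25), A-C(d=10), B-C(d=4)
numerator = 250 * 500 * 40 * 400 = 2000000000
denominator = 5 * 125 * 200 * 25 * 10 * 4 = 125000000
card(S) = 2000000000 / 125000000 = 16

16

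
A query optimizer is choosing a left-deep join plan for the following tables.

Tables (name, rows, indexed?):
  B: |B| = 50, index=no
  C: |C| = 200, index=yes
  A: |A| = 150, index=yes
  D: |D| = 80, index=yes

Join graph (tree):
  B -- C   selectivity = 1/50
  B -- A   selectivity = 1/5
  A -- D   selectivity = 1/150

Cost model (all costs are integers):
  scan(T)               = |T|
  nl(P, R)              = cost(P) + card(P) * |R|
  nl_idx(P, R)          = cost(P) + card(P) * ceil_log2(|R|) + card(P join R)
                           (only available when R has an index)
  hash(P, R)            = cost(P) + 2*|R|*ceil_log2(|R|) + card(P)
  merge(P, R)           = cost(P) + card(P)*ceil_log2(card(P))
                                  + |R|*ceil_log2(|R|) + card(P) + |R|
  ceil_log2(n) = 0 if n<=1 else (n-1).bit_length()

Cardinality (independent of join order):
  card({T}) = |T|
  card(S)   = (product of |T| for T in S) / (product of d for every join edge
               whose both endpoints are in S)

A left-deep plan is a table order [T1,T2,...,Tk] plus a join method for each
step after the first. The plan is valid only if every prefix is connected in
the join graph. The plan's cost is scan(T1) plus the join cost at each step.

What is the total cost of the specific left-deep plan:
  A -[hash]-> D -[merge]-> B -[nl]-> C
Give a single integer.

step 1: scan A: cost=150, card=150
step 2: join D via hash
    card(P join D) = 150*80/(150) = 80
    cost = 150 + 2*80*7 + 150 = 1420
step 3: join B via merge
    card(P join B) = 80*50/(5) = 800
    cost = 1420 + 80*7 + 50*6 + 80 + 50 = 2410
step 4: join C via nl
    card(P join C) = 800*200/(50) = 3200
    cost = 2410 + 800*200 = 162410

162410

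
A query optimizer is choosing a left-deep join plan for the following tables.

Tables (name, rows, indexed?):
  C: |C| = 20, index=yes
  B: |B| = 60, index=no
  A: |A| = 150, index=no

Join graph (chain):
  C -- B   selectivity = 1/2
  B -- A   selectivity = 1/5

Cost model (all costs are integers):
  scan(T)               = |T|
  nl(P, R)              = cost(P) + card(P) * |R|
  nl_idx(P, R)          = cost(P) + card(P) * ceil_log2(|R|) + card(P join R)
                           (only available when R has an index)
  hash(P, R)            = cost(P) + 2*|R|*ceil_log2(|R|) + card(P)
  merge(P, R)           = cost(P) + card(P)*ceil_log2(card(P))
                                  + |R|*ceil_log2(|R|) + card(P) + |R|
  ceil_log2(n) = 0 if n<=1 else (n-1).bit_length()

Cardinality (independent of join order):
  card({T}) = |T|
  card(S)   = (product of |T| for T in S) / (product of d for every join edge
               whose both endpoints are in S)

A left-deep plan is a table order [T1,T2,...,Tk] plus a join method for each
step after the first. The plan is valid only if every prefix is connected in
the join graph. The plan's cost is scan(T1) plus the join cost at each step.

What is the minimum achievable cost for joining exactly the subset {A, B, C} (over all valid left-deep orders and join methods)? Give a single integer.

Selinger DP over subsets of {A,B,C}:
  {C}: scan cost=20, card=20
  {B}: scan cost=60, card=60
  {A}: scan cost=150, card=150
  {BC}: card=600; try (C,hash)→320, (B,merge)→560, (C,merge)→600, (B,hash)→760, (C,nl_idx)→960, (B,nl)→1220 …(+1); best=320 via (C,hash)
  {AB}: card=1800; try (B,hash)→1020, (A,merge)→1830, (B,merge)→1920, (A,hash)→2520, (A,nl)→9060, (B,nl)→9150; best=1020 via (B,hash)
  {ABC}: card=18000; try (C,hash)→3020, (A,hash)→3320, (A,merge)→8270, (C,merge)→22740, (C,nl_idx)→28020, (C,nl)→37020 …(+1); best=3020 via (C,hash)

3020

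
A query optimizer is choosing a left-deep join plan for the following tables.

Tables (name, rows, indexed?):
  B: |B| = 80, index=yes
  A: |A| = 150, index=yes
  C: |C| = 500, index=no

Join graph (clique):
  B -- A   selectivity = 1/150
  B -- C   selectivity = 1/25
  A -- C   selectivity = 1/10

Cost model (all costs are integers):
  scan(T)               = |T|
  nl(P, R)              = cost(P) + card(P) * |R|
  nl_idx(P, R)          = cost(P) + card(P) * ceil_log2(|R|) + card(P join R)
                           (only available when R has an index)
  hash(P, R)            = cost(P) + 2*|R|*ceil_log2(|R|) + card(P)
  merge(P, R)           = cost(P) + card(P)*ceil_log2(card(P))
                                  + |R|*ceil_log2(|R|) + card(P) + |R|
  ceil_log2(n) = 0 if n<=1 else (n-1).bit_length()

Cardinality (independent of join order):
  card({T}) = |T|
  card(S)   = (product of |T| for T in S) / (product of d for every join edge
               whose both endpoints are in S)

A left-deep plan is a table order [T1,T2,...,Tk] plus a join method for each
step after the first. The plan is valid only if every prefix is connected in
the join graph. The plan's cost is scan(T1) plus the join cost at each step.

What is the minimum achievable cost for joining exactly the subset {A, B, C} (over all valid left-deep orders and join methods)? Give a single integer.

6120

Selinger DP over subsets of {A,B,C}:
  {B}: scan cost=80, card=80
  {A}: scan cost=150, card=150
  {C}: scan cost=500, card=500
  {AB}: card=80; try (A,nl_idx)→800, (B,nl_idx)→1280, (B,hash)→1420, (A,merge)→2070, (B,merge)→2140, (A,hash)→2560 …(+2); best=800 via (A,nl_idx)
  {BC}: card=1600; try (B,hash)→2120, (B,nl_idx)→5600, (C,merge)→5720, (B,merge)→6140, (C,hash)→9160, (C,nl)→40080 …(+1); best=2120 via (B,hash)
  {AC}: card=7500; try (A,hash)→3400, (C,merge)→6500, (A,merge)→6850, (C,hash)→9300, (A,nl_idx)→12000, (C,nl)→75150 …(+1); best=3400 via (A,hash)
  {ABC}: card=160; try (A,hash)→6120, (C,merge)→6440, (C,hash)→9880, (B,hash)→12020, (A,nl_idx)→15080, (A,merge)→22670 …(+5); best=6120 via (A,hash)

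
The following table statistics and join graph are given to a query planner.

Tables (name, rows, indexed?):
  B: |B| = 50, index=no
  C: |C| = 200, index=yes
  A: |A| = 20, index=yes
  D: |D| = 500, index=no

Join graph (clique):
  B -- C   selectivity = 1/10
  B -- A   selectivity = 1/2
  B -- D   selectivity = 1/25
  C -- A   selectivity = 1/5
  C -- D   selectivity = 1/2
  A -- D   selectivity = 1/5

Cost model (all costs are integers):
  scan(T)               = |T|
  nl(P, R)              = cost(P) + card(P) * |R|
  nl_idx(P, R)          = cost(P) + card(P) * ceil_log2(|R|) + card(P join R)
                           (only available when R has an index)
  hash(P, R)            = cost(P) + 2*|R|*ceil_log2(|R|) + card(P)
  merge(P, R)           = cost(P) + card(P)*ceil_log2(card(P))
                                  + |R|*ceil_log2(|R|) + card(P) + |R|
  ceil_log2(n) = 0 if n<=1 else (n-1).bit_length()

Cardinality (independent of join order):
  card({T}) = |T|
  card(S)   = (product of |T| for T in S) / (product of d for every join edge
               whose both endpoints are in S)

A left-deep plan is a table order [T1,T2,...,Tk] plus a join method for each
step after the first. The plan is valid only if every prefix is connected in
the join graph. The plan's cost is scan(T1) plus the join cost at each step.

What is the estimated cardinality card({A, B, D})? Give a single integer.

2000

Tables in S: A(20), B(50), D(500)
Edges inside S: B-A(d=2), B-D(d=25), A-D(d=5)
numerator = 20 * 50 * 500 = 500000
denominator = 2 * 25 * 5 = 250
card(S) = 500000 / 250 = 2000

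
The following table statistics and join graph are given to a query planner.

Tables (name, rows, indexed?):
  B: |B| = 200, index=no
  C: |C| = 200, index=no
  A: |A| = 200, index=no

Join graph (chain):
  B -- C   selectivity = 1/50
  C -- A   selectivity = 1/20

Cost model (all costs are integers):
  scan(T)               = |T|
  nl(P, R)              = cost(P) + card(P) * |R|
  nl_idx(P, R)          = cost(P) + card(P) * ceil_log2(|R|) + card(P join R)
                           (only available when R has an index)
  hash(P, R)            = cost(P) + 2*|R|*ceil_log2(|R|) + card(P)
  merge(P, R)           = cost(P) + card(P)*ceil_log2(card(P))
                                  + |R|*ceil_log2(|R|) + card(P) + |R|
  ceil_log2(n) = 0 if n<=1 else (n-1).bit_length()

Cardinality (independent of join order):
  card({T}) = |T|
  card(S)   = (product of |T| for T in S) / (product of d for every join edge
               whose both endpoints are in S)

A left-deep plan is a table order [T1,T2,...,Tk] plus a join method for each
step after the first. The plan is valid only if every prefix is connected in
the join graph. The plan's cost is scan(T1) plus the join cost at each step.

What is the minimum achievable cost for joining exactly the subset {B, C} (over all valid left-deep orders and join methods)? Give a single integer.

3600

Selinger DP over subsets of {B,C}:
  {B}: scan cost=200, card=200
  {C}: scan cost=200, card=200
  {BC}: card=800; try (C,hash)→3600, (B,hash)→3600, (C,merge)→3800, (B,merge)→3800, (C,nl)→40200, (B,nl)→40200; best=3600 via (C,hash)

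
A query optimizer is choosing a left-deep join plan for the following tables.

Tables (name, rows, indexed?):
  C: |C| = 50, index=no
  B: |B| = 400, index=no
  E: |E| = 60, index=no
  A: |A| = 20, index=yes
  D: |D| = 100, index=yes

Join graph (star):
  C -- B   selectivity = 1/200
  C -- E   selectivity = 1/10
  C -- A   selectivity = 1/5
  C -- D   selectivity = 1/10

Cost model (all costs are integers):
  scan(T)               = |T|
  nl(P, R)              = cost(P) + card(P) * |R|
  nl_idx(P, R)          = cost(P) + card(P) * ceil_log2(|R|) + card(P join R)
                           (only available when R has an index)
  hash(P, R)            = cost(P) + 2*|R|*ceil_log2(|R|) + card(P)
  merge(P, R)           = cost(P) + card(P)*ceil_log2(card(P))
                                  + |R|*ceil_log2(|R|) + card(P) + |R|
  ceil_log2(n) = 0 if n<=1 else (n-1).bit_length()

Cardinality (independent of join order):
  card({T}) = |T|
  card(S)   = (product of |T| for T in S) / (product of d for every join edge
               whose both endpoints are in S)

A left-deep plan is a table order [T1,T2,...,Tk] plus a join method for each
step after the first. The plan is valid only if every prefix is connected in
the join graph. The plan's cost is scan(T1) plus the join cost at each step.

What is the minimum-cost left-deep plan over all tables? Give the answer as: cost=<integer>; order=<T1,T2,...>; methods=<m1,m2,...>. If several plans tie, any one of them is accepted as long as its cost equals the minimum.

cost=6620; order=B,C,A,E,D; methods=hash,hash,hash,hash

Selinger DP (subsets sized 1..n):
  {C}: scan cost=50, card=50
  {B}: scan cost=400, card=400
  {E}: scan cost=60, card=60
  {A}: scan cost=20, card=20
  {D}: scan cost=100, card=100
  {BC}: card=100; try (C,hash)→1400, (B,merge)→4400, (C,merge)→4750, (B,hash)→7300, (B,nl)→20050, (C,nl)→20400; best=1400 via (C,hash)
  {CE}: card=300; try (C,hash)→720, (E,hash)→820, (E,merge)→820, (C,merge)→830, (E,nl)→3050, (C,nl)→3060; best=720 via (C,hash)
  {AC}: card=200; try (A,hash)→300, (C,merge)→490, (A,nl_idx)→500, (A,merge)→520, (C,hash)→640, (C,nl)→1020 …(+1); best=300 via (A,hash)
  {CD}: card=500; try (C,hash)→800, (D,nl_idx)→900, (D,merge)→1200, (C,merge)→1250, (D,hash)→1500, (D,nl)→5050 …(+1); best=800 via (C,hash)
  {BCE}: card=600; try (E,hash)→2220, (E,merge)→2620, (E,nl)→7400, (B,merge)→7720, (B,hash)→8220, (B,nl)→120720; best=2220 via (E,hash)
  {ABC}: card=400; try (A,hash)→1700, (A,nl_idx)→2300, (A,merge)→2320, (A,nl)→3400, (B,merge)→6100, (B,hash)→7700 …(+1); best=1700 via (A,hash)
  {BCD}: card=1000; try (D,hash)→2900, (D,merge)→3000, (D,nl_idx)→3100, (B,hash)→8500, (B,merge)→9800, (D,nl)→11400 …(+1); best=2900 via (D,hash)
  {ACE}: card=1200; try (E,hash)→1220, (A,hash)→1220, (E,merge)→2520, (A,nl_idx)→3420, (A,merge)→3840, (A,nl)→6720 …(+1); best=1220 via (E,hash)
  {CDE}: card=3000; try (E,hash)→2020, (D,hash)→2420, (D,merge)→4520, (D,nl_idx)→5820, (E,merge)→6220, (D,nl)→30720 …(+1); best=2020 via (E,hash)
  {ACD}: card=2000; try (A,hash)→1500, (D,hash)→1900, (D,merge)→2900, (D,nl_idx)→3700, (A,nl_idx)→5300, (A,merge)→5920 …(+2); best=1500 via (A,hash)
  {ABCE}: card=2400; try (E,hash)→2820, (A,hash)→3020, (E,merge)→6120, (A,nl_idx)→7620, (A,merge)→8940, (B,hash)→9620 …(+4); best=2820 via (E,hash)
  {BCDE}: card=6000; try (D,hash)→4220, (E,hash)→4620, (D,merge)→9620, (B,hash)→12220, (D,nl_idx)→12420, (E,merge)→14320 …(+4); best=4220 via (D,hash)
  {ABCD}: card=4000; try (D,hash)→3500, (A,hash)→4100, (D,merge)→6500, (D,nl_idx)→8500, (B,hash)→10700, (A,nl_idx)→11900 …(+5); best=3500 via (D,hash)
  {ACDE}: card=12000; try (D,hash)→3820, (E,hash)→4220, (A,hash)→5220, (D,merge)→16420, (D,nl_idx)→21620, (E,merge)→25920 …(+5); best=3820 via (D,hash)
  {ABCDE}: card=24000; try (D,hash)→6620, (E,hash)→8220, (A,hash)→10420, (B,hash)→23020, (D,merge)→34820, (D,nl_idx)→43620 …(+8); best=6620 via (D,hash)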